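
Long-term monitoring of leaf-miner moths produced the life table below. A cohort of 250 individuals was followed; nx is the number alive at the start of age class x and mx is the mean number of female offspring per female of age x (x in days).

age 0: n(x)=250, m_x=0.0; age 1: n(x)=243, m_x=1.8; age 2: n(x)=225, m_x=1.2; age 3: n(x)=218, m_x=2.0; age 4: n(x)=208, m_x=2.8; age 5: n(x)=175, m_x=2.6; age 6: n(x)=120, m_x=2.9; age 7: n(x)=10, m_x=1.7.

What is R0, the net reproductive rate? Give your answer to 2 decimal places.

10.18

lx = nx/n0 = nx/250: 1, 0.972, 0.9, 0.872, 0.832, 0.7, 0.48, 0.04
lx·mx by age: 0, 1.7496, 1.08, 1.744, 2.3296, 1.82, 1.392, 0.068
R0 = Σ lx·mx = 10.1832 → 10.18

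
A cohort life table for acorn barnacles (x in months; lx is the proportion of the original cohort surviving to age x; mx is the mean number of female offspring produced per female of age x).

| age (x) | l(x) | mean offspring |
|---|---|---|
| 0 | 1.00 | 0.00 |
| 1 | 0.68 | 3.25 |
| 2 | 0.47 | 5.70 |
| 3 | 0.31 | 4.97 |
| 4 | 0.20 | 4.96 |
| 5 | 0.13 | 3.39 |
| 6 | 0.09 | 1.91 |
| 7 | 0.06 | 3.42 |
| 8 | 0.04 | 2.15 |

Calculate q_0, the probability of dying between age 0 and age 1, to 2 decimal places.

0.32

q_0 = (l_0 − l_1) / l_0 = (1 − 0.68) / 1
     = 0.32 / 1 = 0.32 → 0.32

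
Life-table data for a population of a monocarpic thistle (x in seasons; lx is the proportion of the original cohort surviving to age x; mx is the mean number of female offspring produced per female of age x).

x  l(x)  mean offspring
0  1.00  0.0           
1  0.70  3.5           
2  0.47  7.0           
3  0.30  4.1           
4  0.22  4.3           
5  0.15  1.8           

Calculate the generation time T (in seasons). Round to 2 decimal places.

lx·mx: 0, 2.45, 3.29, 1.23, 0.946, 0.27 → R0 = 8.186
x·lx·mx: 0, 2.45, 6.58, 3.69, 3.784, 1.35 → Σ = 17.854
T = 17.854 / 8.186 = 2.181041… → 2.18

2.18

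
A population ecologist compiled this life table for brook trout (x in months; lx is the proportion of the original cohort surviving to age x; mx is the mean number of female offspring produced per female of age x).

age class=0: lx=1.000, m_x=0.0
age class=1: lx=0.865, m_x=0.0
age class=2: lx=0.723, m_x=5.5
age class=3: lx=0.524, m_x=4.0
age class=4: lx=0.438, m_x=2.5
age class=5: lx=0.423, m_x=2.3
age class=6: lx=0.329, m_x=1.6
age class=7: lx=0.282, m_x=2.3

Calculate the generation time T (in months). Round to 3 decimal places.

lx·mx: 0, 0, 3.9765, 2.096, 1.095, 0.9729, 0.5264, 0.6486 → R0 = 9.3154
x·lx·mx: 0, 0, 7.953, 6.288, 4.38, 4.8645, 3.1584, 4.5402 → Σ = 31.1841
T = 31.1841 / 9.3154 = 3.347586… → 3.348

3.348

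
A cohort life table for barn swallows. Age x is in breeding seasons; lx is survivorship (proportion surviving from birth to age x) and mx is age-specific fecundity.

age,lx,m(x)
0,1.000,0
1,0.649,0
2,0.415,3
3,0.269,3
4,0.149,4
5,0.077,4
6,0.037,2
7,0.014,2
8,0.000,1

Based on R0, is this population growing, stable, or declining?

growing

R0 = Σ lx·mx = 0 + 0 + 1.245 + 0.807 + 0.596 + 0.308 + 0.074 + 0.028 + 0 = 3.058
R0 > 1, so the population is growing.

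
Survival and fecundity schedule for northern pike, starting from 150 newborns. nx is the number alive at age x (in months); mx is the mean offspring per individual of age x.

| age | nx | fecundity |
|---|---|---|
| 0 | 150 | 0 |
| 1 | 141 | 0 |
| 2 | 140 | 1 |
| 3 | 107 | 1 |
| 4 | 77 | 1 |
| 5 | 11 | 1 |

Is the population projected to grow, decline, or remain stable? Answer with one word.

growing

lx = nx/n0 = nx/150: 1, 0.94, 0.93333…, 0.71333…, 0.51333…, 0.07333…
R0 = Σ lx·mx = 0 + 0 + 0.933333… + 0.713333… + 0.513333… + 0.073333… = 2.233333…
R0 > 1, so the population is growing.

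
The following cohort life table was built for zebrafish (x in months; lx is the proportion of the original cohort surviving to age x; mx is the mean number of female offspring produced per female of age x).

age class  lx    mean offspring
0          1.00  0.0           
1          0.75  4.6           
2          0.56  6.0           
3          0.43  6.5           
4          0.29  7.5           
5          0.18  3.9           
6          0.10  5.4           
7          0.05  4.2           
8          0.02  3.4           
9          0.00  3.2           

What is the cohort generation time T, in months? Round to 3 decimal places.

2.708

lx·mx: 0, 3.45, 3.36, 2.795, 2.175, 0.702, 0.54, 0.21, 0.068, 0 → R0 = 13.3
x·lx·mx: 0, 3.45, 6.72, 8.385, 8.7, 3.51, 3.24, 1.47, 0.544, 0 → Σ = 36.019
T = 36.019 / 13.3 = 2.708195… → 2.708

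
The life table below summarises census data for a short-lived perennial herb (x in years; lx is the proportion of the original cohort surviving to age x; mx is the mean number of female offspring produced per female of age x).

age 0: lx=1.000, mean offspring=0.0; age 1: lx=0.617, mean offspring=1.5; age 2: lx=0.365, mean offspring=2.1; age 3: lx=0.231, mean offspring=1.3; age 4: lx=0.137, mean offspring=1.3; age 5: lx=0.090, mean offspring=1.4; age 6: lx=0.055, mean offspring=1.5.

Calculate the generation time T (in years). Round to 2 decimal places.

lx·mx: 0, 0.9255, 0.7665, 0.3003, 0.1781, 0.126, 0.0825 → R0 = 2.3789
x·lx·mx: 0, 0.9255, 1.533, 0.9009, 0.7124, 0.63, 0.495 → Σ = 5.1968
T = 5.1968 / 2.3789 = 2.184539… → 2.18

2.18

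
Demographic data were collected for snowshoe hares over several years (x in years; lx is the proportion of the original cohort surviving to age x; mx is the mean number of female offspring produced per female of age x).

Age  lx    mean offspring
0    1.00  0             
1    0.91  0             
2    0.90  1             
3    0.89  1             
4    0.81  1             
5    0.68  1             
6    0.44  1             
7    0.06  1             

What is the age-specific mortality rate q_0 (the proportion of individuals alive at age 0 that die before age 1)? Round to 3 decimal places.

q_0 = (l_0 − l_1) / l_0 = (1 − 0.91) / 1
     = 0.09 / 1 = 0.09 → 0.090

0.090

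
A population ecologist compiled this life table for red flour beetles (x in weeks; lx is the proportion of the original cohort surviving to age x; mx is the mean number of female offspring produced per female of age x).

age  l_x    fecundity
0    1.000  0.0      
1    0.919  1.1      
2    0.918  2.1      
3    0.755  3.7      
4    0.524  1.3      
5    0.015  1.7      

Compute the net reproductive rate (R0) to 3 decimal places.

6.439

lx·mx by age: 0, 1.0109, 1.9278, 2.7935, 0.6812, 0.0255
R0 = Σ lx·mx = 6.4389 → 6.439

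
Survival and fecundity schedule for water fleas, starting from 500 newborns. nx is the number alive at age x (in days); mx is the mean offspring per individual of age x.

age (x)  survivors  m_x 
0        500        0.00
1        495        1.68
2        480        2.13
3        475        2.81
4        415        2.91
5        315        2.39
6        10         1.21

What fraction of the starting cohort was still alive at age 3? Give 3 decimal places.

0.950

l_3 = n_3/n_0 = 475/500 = 0.95 → 0.950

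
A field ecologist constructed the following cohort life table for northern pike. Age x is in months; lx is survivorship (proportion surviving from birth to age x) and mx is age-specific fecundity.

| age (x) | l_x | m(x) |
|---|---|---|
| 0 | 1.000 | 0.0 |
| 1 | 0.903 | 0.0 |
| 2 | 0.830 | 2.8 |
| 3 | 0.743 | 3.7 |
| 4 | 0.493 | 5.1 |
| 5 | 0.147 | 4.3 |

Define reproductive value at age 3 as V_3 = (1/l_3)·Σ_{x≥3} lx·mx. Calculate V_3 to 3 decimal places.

lx·mx for x ≥ 3: 2.7491, 2.5143, 0.6321 → sum = 5.8955
V_3 = 5.8955 / l_3 = 5.8955 / 0.743 = 7.934724… → 7.935

7.935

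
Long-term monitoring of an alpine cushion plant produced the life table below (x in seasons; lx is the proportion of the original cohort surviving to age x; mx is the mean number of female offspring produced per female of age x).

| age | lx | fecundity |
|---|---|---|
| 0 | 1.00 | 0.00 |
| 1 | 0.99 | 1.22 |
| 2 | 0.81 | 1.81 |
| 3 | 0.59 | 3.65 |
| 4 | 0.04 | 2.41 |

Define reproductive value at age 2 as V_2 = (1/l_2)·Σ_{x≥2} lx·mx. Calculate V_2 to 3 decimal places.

lx·mx for x ≥ 2: 1.4661, 2.1535, 0.0964 → sum = 3.716
V_2 = 3.716 / l_2 = 3.716 / 0.81 = 4.587654… → 4.588

4.588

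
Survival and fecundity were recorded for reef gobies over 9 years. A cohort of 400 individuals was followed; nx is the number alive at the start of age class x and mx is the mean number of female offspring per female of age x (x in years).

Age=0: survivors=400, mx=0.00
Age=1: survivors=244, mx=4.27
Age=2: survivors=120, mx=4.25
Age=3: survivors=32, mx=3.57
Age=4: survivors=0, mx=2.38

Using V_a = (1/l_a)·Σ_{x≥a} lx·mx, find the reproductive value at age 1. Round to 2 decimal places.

6.83

lx = nx/n0 = nx/400: 1, 0.61, 0.3, 0.08, 0
lx·mx for x ≥ 1: 2.6047, 1.275, 0.2856, 0 → sum = 4.1653
V_1 = 4.1653 / l_1 = 4.1653 / 0.61 = 6.828361… → 6.83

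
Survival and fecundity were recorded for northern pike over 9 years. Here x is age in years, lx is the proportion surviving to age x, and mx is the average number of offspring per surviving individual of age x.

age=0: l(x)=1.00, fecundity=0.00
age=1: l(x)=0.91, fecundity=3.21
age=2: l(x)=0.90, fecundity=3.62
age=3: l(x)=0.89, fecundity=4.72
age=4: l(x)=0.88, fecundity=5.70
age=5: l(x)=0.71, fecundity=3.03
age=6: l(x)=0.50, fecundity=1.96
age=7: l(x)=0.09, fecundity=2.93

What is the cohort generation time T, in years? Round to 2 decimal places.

3.22

lx·mx: 0, 2.9211, 3.258, 4.2008, 5.016, 2.1513, 0.98, 0.2637 → R0 = 18.7909
x·lx·mx: 0, 2.9211, 6.516, 12.6024, 20.064, 10.7565, 5.88, 1.8459 → Σ = 60.5859
T = 60.5859 / 18.7909 = 3.224215… → 3.22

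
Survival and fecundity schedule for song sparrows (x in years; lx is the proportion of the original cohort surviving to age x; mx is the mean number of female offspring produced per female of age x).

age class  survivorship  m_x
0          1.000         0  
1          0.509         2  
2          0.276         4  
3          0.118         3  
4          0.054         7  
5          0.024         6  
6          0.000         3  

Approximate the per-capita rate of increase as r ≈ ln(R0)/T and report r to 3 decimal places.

0.505

R0 = Σ lx·mx = 0 + 1.018 + 1.104 + 0.354 + 0.378 + 0.144 + 0 = 2.998
Σ x·lx·mx = 6.52; T = 6.52/2.998 = 2.17478…
r ≈ ln(R0)/T = ln(2.998)/2.17478… = 0.50485… → 0.505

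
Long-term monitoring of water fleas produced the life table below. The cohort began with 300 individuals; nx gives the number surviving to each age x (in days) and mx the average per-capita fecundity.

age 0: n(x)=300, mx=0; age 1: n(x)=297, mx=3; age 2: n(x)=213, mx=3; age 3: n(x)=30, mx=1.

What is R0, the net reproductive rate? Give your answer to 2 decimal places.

5.20

lx = nx/n0 = nx/300: 1, 0.99, 0.71, 0.1
lx·mx by age: 0, 2.97, 2.13, 0.1
R0 = Σ lx·mx = 5.2 → 5.20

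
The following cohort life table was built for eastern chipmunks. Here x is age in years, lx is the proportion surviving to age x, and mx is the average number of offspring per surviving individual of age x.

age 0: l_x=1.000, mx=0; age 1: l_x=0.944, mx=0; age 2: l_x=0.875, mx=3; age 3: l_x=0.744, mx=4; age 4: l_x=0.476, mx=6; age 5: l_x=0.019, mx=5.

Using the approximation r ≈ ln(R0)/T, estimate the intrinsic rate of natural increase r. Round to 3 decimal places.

R0 = Σ lx·mx = 0 + 0 + 2.625 + 2.976 + 2.856 + 0.095 = 8.552
Σ x·lx·mx = 26.077; T = 26.077/8.552 = 3.04923…
r ≈ ln(R0)/T = ln(8.552)/3.04923… = 0.70384… → 0.704

0.704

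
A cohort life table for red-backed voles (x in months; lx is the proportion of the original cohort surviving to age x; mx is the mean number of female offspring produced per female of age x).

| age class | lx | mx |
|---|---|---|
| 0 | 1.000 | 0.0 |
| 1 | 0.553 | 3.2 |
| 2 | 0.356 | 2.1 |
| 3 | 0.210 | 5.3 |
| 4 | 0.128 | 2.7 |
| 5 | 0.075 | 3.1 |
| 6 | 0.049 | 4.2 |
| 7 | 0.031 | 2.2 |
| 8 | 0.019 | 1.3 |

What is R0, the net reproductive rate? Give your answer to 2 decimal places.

lx·mx by age: 0, 1.7696, 0.7476, 1.113, 0.3456, 0.2325, 0.2058, 0.0682, 0.0247
R0 = Σ lx·mx = 4.507 → 4.51

4.51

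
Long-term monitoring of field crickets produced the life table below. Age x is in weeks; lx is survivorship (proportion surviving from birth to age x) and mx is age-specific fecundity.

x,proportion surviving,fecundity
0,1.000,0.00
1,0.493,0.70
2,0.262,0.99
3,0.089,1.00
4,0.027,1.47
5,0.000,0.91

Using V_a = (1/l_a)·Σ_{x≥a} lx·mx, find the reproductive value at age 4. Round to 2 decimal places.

lx·mx for x ≥ 4: 0.03969, 0 → sum = 0.03969
V_4 = 0.03969 / l_4 = 0.03969 / 0.027 = 1.47 → 1.47

1.47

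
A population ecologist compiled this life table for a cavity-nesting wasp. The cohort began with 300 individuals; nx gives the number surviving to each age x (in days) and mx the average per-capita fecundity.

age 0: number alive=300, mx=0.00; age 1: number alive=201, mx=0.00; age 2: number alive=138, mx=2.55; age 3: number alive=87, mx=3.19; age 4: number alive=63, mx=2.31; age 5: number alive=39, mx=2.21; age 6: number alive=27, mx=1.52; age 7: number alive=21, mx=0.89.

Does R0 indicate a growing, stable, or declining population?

growing

lx = nx/n0 = nx/300: 1, 0.67, 0.46, 0.29, 0.21, 0.13, 0.09, 0.07
R0 = Σ lx·mx = 0 + 0 + 1.173 + 0.9251 + 0.4851 + 0.2873 + 0.1368 + 0.0623 = 3.0696
R0 > 1, so the population is growing.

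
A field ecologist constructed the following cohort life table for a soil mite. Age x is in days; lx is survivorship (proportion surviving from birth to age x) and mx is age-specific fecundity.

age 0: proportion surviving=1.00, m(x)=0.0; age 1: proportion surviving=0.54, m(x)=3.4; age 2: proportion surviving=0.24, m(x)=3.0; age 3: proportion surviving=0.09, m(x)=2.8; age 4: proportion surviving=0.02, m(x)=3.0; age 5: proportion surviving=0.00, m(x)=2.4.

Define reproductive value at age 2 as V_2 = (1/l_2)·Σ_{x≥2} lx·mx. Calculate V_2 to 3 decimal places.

4.300

lx·mx for x ≥ 2: 0.72, 0.252, 0.06, 0 → sum = 1.032
V_2 = 1.032 / l_2 = 1.032 / 0.24 = 4.3 → 4.300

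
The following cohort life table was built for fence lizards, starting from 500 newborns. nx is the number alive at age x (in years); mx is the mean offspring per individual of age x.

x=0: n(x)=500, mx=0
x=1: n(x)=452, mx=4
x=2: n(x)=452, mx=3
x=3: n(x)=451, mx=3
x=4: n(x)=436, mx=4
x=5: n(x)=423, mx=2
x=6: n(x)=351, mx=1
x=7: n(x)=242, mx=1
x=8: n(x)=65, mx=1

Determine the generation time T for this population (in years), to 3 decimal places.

3.104

lx = nx/n0 = nx/500: 1, 0.904, 0.904, 0.902, 0.872, 0.846, 0.702, 0.484, 0.13
lx·mx: 0, 3.616, 2.712, 2.706, 3.488, 1.692, 0.702, 0.484, 0.13 → R0 = 15.53
x·lx·mx: 0, 3.616, 5.424, 8.118, 13.952, 8.46, 4.212, 3.388, 1.04 → Σ = 48.21
T = 48.21 / 15.53 = 3.104314… → 3.104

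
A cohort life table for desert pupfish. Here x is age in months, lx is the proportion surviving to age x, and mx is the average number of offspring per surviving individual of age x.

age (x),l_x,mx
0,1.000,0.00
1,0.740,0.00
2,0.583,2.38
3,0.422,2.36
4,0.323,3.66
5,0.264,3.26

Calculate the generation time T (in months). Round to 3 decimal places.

lx·mx: 0, 0, 1.38754, 0.99592, 1.18218, 0.86064 → R0 = 4.42628
x·lx·mx: 0, 0, 2.77508, 2.98776, 4.72872, 4.3032 → Σ = 14.79476
T = 14.79476 / 4.42628 = 3.342482… → 3.342

3.342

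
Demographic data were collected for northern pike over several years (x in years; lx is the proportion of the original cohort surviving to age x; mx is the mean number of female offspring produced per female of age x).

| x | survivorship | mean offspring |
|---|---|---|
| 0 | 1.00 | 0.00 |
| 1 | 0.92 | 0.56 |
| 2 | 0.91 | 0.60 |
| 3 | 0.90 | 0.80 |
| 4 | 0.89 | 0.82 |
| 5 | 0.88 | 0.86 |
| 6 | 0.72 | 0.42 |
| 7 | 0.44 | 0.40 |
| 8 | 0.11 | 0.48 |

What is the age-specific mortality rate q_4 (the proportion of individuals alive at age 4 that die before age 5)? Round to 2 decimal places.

0.01

q_4 = (l_4 − l_5) / l_4 = (0.89 − 0.88) / 0.89
     = 0.01 / 0.89 = 0.011236… → 0.01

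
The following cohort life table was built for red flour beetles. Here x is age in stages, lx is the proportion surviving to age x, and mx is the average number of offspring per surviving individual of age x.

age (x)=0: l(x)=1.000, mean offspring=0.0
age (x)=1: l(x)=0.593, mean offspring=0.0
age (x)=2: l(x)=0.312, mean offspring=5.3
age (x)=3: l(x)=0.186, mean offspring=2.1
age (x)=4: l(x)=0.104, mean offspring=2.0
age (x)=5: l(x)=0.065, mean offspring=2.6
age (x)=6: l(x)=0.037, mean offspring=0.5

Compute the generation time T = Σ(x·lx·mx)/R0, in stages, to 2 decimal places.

2.57

lx·mx: 0, 0, 1.6536, 0.3906, 0.208, 0.169, 0.0185 → R0 = 2.4397
x·lx·mx: 0, 0, 3.3072, 1.1718, 0.832, 0.845, 0.111 → Σ = 6.267
T = 6.267 / 2.4397 = 2.568758… → 2.57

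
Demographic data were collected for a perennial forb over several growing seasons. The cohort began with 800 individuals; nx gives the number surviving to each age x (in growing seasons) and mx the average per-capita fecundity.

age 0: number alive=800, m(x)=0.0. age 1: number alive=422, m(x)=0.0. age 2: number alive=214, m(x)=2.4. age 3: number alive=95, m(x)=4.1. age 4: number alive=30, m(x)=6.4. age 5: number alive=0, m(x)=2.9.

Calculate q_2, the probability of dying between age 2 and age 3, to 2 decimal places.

lx = nx/n0 = nx/800: 1, 0.5275, 0.2675, 0.11875, 0.0375, 0
q_2 = (l_2 − l_3) / l_2 = (0.2675 − 0.11875) / 0.2675
     = 0.14875 / 0.2675 = 0.556075… → 0.56

0.56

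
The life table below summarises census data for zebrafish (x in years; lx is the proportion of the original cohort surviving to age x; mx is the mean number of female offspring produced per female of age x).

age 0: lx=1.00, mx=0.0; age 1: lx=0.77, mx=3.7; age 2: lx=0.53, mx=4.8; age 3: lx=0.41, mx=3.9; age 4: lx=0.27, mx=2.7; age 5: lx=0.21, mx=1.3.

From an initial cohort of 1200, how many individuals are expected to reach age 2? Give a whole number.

636

Expected survivors = N0 · l_2 = 1200 × 0.53 = 636 → 636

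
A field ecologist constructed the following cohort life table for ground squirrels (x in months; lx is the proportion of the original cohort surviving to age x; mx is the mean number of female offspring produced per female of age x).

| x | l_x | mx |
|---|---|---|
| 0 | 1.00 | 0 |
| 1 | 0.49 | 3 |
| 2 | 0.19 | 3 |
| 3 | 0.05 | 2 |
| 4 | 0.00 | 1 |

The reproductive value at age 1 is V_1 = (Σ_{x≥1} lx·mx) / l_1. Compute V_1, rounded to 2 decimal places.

lx·mx for x ≥ 1: 1.47, 0.57, 0.1, 0 → sum = 2.14
V_1 = 2.14 / l_1 = 2.14 / 0.49 = 4.367347… → 4.37

4.37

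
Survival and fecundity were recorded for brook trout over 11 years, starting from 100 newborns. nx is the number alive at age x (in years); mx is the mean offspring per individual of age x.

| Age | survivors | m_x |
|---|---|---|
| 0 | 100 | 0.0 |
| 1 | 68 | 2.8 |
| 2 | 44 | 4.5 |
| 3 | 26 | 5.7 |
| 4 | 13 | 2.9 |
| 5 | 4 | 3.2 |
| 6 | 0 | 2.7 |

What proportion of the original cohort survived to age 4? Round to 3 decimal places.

l_4 = n_4/n_0 = 13/100 = 0.13 → 0.130

0.130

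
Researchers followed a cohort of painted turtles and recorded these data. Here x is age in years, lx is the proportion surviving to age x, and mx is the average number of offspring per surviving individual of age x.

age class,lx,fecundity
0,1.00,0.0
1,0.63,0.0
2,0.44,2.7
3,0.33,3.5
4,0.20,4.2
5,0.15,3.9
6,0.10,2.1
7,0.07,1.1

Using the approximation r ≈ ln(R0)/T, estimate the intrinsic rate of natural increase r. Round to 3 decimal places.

R0 = Σ lx·mx = 0 + 0 + 1.188 + 1.155 + 0.84 + 0.585 + 0.21 + 0.077 = 4.055
Σ x·lx·mx = 13.925; T = 13.925/4.055 = 3.43403…
r ≈ ln(R0)/T = ln(4.055)/3.43403… = 0.40767… → 0.408

0.408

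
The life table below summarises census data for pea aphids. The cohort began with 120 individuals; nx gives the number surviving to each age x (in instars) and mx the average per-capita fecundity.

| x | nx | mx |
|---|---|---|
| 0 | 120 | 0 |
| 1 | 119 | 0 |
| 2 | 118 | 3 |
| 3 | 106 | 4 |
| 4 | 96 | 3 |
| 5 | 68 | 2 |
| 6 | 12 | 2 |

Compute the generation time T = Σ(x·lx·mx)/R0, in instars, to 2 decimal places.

3.23

lx = nx/n0 = nx/120: 1, 0.99167…, 0.98333…, 0.88333…, 0.8, 0.56667…, 0.1
lx·mx: 0, 0, 2.95…, 3.533333…, 2.4, 1.133333…, 0.2 → R0 = 10.216667…
x·lx·mx: 0, 0, 5.9…, 10.6…, 9.6, 5.666667…, 1.2 → Σ = 32.966667…
T = 32.966667… / 10.216667… = 3.226754… → 3.23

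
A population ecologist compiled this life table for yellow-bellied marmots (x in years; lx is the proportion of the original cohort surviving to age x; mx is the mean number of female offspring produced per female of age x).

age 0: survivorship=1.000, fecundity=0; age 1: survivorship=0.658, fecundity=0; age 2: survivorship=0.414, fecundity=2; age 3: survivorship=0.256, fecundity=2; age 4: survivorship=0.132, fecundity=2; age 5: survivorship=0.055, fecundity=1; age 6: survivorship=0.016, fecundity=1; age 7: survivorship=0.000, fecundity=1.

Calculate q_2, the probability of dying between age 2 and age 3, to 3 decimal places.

q_2 = (l_2 − l_3) / l_2 = (0.414 − 0.256) / 0.414
     = 0.158 / 0.414 = 0.381643… → 0.382

0.382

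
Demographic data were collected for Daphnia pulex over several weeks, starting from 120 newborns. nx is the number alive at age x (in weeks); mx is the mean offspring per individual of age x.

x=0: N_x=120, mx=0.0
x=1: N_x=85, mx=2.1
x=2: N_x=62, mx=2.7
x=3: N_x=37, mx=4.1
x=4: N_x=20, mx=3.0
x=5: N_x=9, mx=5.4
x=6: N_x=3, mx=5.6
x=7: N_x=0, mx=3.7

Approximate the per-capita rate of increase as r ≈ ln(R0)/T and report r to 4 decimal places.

0.6611

lx = nx/n0 = nx/120: 1, 0.70833…, 0.51667…, 0.30833…, 0.16667…, 0.075, 0.025, 0
R0 = Σ lx·mx = 0 + 1.4875… + 1.395… + 1.26417… + 0.5… + 0.405 + 0.14 + 0 = 5.191667…
Σ x·lx·mx = 12.935…; T = 12.935…/5.191667… = 2.49149…
r ≈ ln(R0)/T = ln(5.191667…)/2.49149… = 0.661071… → 0.6611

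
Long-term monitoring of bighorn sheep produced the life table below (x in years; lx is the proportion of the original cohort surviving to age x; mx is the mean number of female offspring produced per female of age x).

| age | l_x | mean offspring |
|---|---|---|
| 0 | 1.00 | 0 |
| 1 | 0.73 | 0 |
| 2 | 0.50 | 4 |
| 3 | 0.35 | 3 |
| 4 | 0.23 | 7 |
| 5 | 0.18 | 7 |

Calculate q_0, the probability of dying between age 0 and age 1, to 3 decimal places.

q_0 = (l_0 − l_1) / l_0 = (1 − 0.73) / 1
     = 0.27 / 1 = 0.27 → 0.270

0.270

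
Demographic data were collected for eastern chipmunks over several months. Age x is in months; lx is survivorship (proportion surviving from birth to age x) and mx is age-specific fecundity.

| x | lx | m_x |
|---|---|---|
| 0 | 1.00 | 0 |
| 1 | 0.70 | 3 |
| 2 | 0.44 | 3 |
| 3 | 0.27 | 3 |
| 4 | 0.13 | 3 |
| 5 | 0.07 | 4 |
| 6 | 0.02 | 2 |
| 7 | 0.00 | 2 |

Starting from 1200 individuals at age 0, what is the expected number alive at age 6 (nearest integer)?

Expected survivors = N0 · l_6 = 1200 × 0.02 = 24 → 24

24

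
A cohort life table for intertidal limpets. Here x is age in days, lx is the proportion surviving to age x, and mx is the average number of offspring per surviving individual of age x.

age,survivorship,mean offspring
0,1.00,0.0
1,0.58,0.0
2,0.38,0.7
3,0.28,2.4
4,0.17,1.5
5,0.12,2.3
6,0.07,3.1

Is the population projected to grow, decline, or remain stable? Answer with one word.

growing

R0 = Σ lx·mx = 0 + 0 + 0.266 + 0.672 + 0.255 + 0.276 + 0.217 = 1.686
R0 > 1, so the population is growing.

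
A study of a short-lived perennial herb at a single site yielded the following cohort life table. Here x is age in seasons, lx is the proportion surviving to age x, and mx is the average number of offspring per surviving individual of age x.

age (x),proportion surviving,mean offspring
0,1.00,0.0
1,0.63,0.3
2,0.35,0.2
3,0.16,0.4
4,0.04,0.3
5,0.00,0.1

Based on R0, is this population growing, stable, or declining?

R0 = Σ lx·mx = 0 + 0.189 + 0.07 + 0.064 + 0.012 + 0 = 0.335
R0 < 1, so the population is declining.

declining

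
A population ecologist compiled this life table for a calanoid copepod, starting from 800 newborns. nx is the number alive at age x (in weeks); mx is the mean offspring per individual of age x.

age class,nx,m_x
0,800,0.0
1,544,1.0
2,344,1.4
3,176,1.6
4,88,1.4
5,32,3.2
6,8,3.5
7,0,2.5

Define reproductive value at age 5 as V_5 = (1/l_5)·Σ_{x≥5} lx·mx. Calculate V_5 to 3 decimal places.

4.075

lx = nx/n0 = nx/800: 1, 0.68, 0.43, 0.22, 0.11, 0.04, 0.01, 0
lx·mx for x ≥ 5: 0.128, 0.035, 0 → sum = 0.163
V_5 = 0.163 / l_5 = 0.163 / 0.04 = 4.075 → 4.075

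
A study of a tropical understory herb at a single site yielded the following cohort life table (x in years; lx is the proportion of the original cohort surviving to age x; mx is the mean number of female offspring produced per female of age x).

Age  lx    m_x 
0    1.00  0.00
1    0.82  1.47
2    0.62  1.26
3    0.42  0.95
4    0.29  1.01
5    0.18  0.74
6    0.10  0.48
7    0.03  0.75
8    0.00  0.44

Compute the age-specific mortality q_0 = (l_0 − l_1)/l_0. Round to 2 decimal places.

0.18

q_0 = (l_0 − l_1) / l_0 = (1 − 0.82) / 1
     = 0.18 / 1 = 0.18 → 0.18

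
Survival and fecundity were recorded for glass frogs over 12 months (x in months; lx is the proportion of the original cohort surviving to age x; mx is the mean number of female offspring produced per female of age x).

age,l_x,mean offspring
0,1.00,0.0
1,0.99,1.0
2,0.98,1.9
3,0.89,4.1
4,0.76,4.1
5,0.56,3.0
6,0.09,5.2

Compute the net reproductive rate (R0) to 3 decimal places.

lx·mx by age: 0, 0.99, 1.862, 3.649, 3.116, 1.68, 0.468
R0 = Σ lx·mx = 11.765 → 11.765

11.765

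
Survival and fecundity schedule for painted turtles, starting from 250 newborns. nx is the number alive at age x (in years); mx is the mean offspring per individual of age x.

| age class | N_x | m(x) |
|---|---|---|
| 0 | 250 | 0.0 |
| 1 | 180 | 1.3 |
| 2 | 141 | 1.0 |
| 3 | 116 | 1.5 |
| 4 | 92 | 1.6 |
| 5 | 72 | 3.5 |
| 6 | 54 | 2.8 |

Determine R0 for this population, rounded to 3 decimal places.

lx = nx/n0 = nx/250: 1, 0.72, 0.564, 0.464, 0.368, 0.288, 0.216
lx·mx by age: 0, 0.936, 0.564, 0.696, 0.5888, 1.008, 0.6048
R0 = Σ lx·mx = 4.3976 → 4.398

4.398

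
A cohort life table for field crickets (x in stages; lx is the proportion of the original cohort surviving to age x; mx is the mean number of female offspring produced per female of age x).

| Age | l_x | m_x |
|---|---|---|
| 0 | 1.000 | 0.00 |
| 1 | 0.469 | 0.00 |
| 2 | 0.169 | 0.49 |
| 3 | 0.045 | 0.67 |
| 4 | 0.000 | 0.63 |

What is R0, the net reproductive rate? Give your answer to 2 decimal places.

0.11

lx·mx by age: 0, 0, 0.08281, 0.03015, 0
R0 = Σ lx·mx = 0.11296 → 0.11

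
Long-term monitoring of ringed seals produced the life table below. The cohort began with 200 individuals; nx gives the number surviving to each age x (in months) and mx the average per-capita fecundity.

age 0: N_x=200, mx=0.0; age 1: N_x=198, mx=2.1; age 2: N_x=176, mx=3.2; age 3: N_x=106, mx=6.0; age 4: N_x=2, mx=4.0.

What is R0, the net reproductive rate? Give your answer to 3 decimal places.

8.115

lx = nx/n0 = nx/200: 1, 0.99, 0.88, 0.53, 0.01
lx·mx by age: 0, 2.079, 2.816, 3.18, 0.04
R0 = Σ lx·mx = 8.115 → 8.115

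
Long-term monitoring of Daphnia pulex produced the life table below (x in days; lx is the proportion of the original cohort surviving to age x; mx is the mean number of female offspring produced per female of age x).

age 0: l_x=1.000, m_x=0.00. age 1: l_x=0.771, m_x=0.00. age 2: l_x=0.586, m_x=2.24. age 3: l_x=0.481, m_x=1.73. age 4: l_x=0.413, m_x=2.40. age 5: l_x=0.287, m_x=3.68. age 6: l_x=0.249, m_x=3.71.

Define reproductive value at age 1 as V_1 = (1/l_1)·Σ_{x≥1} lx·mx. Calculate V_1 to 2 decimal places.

lx·mx for x ≥ 1: 0, 1.31264, 0.83213, 0.9912, 1.05616, 0.92379 → sum = 5.11592
V_1 = 5.11592 / l_1 = 5.11592 / 0.771 = 6.635435… → 6.64

6.64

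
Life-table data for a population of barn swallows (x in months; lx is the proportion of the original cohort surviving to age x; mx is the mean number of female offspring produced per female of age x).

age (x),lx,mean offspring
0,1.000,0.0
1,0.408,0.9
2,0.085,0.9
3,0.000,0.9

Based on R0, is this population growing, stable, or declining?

declining

R0 = Σ lx·mx = 0 + 0.3672 + 0.0765 + 0 = 0.4437
R0 < 1, so the population is declining.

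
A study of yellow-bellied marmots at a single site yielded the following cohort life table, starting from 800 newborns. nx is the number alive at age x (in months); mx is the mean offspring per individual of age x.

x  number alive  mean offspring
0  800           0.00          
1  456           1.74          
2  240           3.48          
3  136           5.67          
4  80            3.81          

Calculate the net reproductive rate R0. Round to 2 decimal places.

3.38

lx = nx/n0 = nx/800: 1, 0.57, 0.3, 0.17, 0.1
lx·mx by age: 0, 0.9918, 1.044, 0.9639, 0.381
R0 = Σ lx·mx = 3.3807 → 3.38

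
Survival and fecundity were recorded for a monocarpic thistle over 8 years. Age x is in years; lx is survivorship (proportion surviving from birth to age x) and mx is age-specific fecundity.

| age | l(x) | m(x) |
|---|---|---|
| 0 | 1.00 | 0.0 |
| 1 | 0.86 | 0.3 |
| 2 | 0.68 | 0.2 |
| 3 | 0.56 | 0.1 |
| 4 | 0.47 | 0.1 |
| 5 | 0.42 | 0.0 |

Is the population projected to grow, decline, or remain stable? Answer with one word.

R0 = Σ lx·mx = 0 + 0.258 + 0.136 + 0.056 + 0.047 + 0 = 0.497
R0 < 1, so the population is declining.

declining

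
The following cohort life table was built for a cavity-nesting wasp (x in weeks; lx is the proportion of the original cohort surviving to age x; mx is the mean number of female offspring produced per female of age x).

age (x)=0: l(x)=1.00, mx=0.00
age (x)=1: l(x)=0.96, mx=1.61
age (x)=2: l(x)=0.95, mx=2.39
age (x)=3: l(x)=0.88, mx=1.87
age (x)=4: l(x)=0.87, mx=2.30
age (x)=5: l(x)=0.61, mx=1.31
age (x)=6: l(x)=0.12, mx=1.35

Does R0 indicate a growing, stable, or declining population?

growing

R0 = Σ lx·mx = 0 + 1.5456 + 2.2705 + 1.6456 + 2.001 + 0.7991 + 0.162 = 8.4238
R0 > 1, so the population is growing.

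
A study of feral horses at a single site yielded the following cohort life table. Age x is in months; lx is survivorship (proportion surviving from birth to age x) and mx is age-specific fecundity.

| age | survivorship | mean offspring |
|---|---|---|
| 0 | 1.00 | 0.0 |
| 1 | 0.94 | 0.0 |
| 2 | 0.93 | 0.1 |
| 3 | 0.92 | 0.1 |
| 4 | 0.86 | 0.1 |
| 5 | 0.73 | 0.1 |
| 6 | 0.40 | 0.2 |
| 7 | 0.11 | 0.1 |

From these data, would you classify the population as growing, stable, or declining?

declining

R0 = Σ lx·mx = 0 + 0 + 0.093 + 0.092 + 0.086 + 0.073 + 0.08 + 0.011 = 0.435
R0 < 1, so the population is declining.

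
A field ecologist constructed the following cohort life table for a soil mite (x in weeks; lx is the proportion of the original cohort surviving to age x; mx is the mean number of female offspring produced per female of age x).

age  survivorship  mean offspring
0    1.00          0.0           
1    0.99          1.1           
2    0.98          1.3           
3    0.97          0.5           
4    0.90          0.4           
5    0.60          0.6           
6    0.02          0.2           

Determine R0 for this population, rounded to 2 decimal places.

3.57

lx·mx by age: 0, 1.089, 1.274, 0.485, 0.36, 0.36, 0.004
R0 = Σ lx·mx = 3.572 → 3.57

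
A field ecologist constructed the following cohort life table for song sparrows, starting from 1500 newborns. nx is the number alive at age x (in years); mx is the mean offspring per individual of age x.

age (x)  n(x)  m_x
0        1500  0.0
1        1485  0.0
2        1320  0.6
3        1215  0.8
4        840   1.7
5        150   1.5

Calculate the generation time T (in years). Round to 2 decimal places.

lx = nx/n0 = nx/1500: 1, 0.99, 0.88, 0.81, 0.56, 0.1
lx·mx: 0, 0, 0.528, 0.648, 0.952, 0.15 → R0 = 2.278
x·lx·mx: 0, 0, 1.056, 1.944, 3.808, 0.75 → Σ = 7.558
T = 7.558 / 2.278 = 3.317823… → 3.32

3.32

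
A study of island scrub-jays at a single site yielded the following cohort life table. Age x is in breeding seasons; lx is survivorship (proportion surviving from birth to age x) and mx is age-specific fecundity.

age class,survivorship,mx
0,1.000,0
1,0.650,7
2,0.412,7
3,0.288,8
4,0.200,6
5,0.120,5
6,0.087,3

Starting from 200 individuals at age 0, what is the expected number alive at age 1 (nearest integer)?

Expected survivors = N0 · l_1 = 200 × 0.650 = 130 → 130

130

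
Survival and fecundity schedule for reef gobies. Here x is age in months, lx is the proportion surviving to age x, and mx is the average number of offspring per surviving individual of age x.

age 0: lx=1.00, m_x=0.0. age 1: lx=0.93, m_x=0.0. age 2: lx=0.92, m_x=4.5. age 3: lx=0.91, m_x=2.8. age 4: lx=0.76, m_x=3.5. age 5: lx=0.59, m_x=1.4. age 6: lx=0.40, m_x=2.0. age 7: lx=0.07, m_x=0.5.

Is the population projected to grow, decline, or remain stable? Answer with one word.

growing

R0 = Σ lx·mx = 0 + 0 + 4.14 + 2.548 + 2.66 + 0.826 + 0.8 + 0.035 = 11.009
R0 > 1, so the population is growing.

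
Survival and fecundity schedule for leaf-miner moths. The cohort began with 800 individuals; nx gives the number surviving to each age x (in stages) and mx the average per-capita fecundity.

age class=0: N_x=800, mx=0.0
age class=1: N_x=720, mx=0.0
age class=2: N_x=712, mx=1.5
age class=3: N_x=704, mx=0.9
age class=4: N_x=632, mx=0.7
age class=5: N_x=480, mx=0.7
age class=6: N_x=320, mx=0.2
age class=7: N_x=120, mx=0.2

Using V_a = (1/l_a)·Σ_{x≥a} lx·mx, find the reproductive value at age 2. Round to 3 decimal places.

3.607

lx = nx/n0 = nx/800: 1, 0.9, 0.89, 0.88, 0.79, 0.6, 0.4, 0.15
lx·mx for x ≥ 2: 1.335, 0.792, 0.553, 0.42, 0.08, 0.03 → sum = 3.21
V_2 = 3.21 / l_2 = 3.21 / 0.89 = 3.606742… → 3.607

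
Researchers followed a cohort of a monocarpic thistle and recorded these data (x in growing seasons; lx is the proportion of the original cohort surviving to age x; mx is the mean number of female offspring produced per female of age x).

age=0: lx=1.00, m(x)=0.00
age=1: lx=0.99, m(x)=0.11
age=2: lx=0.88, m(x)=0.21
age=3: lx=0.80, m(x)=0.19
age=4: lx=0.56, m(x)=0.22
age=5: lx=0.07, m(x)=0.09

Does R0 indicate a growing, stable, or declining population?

declining

R0 = Σ lx·mx = 0 + 0.1089 + 0.1848 + 0.152 + 0.1232 + 0.0063 = 0.5752
R0 < 1, so the population is declining.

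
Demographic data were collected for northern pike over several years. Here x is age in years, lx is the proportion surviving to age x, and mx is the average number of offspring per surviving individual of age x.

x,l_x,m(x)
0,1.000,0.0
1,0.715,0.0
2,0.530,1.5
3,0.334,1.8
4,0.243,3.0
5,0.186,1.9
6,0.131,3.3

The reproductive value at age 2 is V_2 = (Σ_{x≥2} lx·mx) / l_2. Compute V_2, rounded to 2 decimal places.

lx·mx for x ≥ 2: 0.795, 0.6012, 0.729, 0.3534, 0.4323 → sum = 2.9109
V_2 = 2.9109 / l_2 = 2.9109 / 0.53 = 5.492264… → 5.49

5.49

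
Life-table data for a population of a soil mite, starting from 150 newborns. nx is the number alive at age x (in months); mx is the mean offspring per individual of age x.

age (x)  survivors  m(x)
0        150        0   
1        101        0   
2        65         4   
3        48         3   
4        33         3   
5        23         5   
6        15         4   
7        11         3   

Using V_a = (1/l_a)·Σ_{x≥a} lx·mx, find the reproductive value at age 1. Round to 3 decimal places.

7.040

lx = nx/n0 = nx/150: 1, 0.67333…, 0.43333…, 0.32, 0.22, 0.15333…, 0.1, 0.07333…
lx·mx for x ≥ 1: 0, 1.733333…, 0.96, 0.66, 0.766667…, 0.4, 0.22… → sum = 4.74…
V_1 = 4.74… / l_1 = 4.74… / 0.673333… = 7.039604… → 7.040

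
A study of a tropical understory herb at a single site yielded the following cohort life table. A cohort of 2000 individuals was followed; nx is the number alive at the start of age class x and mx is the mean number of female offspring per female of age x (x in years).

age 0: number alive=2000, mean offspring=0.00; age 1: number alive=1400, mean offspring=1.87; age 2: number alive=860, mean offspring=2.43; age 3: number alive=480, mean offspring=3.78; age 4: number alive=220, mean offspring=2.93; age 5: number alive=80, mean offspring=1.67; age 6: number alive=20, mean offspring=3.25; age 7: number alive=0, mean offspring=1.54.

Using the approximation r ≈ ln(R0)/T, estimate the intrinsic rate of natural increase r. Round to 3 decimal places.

lx = nx/n0 = nx/2000: 1, 0.7, 0.43, 0.24, 0.11, 0.04, 0.01, 0
R0 = Σ lx·mx = 0 + 1.309 + 1.0449 + 0.9072 + 0.3223 + 0.0668 + 0.0325 + 0 = 3.6827
Σ x·lx·mx = 7.9386; T = 7.9386/3.6827 = 2.15565…
r ≈ ln(R0)/T = ln(3.6827)/2.15565… = 0.60476… → 0.605

0.605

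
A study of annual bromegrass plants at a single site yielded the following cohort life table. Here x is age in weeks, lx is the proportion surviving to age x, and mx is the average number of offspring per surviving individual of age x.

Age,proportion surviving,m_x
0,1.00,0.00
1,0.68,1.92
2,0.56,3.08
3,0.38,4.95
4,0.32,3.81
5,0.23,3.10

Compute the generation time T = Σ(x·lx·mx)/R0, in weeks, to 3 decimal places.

lx·mx: 0, 1.3056, 1.7248, 1.881, 1.2192, 0.713 → R0 = 6.8436
x·lx·mx: 0, 1.3056, 3.4496, 5.643, 4.8768, 3.565 → Σ = 18.84
T = 18.84 / 6.8436 = 2.752937… → 2.753

2.753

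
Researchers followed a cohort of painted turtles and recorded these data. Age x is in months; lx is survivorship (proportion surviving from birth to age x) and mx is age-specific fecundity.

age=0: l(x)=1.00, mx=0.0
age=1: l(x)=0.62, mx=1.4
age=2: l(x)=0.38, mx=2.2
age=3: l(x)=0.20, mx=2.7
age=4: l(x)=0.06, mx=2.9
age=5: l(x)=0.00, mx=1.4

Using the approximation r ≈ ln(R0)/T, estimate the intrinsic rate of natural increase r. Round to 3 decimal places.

0.440

R0 = Σ lx·mx = 0 + 0.868 + 0.836 + 0.54 + 0.174 + 0 = 2.418
Σ x·lx·mx = 4.856; T = 4.856/2.418 = 2.00827…
r ≈ ln(R0)/T = ln(2.418)/2.00827… = 0.43965… → 0.440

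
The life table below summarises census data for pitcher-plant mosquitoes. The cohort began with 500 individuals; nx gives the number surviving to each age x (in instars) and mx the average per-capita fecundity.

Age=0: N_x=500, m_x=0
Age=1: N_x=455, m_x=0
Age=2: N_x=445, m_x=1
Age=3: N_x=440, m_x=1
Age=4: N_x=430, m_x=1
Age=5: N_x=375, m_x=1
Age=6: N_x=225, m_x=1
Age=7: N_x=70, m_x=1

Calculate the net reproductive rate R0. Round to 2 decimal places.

3.97

lx = nx/n0 = nx/500: 1, 0.91, 0.89, 0.88, 0.86, 0.75, 0.45, 0.14
lx·mx by age: 0, 0, 0.89, 0.88, 0.86, 0.75, 0.45, 0.14
R0 = Σ lx·mx = 3.97 → 3.97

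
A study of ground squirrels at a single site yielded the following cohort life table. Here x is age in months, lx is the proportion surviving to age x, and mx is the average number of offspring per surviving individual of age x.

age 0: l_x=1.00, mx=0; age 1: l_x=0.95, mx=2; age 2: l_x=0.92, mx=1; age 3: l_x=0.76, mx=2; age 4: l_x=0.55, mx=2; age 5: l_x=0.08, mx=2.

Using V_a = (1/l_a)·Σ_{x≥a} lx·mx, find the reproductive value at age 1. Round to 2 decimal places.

5.89

lx·mx for x ≥ 1: 1.9, 0.92, 1.52, 1.1, 0.16 → sum = 5.6
V_1 = 5.6 / l_1 = 5.6 / 0.95 = 5.894737… → 5.89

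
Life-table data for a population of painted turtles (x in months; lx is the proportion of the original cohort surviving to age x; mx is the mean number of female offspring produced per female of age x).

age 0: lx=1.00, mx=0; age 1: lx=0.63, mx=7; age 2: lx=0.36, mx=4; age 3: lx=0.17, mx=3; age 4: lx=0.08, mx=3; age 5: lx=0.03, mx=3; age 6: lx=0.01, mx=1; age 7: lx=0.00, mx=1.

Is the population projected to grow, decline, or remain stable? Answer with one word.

R0 = Σ lx·mx = 0 + 4.41 + 1.44 + 0.51 + 0.24 + 0.09 + 0.01 + 0 = 6.7
R0 > 1, so the population is growing.

growing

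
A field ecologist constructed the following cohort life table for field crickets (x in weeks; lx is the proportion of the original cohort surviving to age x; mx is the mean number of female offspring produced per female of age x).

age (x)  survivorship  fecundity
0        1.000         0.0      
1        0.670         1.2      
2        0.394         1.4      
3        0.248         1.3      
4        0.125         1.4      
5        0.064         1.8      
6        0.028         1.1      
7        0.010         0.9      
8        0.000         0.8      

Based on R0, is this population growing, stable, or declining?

R0 = Σ lx·mx = 0 + 0.804 + 0.5516 + 0.3224 + 0.175 + 0.1152 + 0.0308 + 0.009 + 0 = 2.008
R0 > 1, so the population is growing.

growing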